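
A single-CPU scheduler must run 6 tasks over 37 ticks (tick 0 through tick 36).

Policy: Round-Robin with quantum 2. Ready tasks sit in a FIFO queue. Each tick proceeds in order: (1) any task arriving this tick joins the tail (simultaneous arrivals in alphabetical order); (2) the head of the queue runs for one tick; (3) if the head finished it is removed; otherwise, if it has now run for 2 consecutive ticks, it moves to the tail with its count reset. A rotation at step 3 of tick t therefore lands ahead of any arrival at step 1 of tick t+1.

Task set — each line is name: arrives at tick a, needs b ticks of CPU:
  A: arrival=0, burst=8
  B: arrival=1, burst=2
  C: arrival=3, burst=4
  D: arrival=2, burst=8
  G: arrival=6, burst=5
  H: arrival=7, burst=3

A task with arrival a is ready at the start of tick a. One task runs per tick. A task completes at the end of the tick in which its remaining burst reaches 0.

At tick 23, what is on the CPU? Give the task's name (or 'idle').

running at tick 23 = G

t=0: queue=[A] q_used=0 → run A
t=1: queue=[A,B] q_used=1 → run A
t=2: queue=[B,A,D] q_used=0 → run B
t=3: queue=[B,A,D,C] q_used=1 → run B
t=4: queue=[A,D,C] q_used=0 → run A
t=5: queue=[A,D,C] q_used=1 → run A
t=6: queue=[D,C,A,G] q_used=0 → run D
t=7: queue=[D,C,A,G,H] q_used=1 → run D
t=8: queue=[C,A,G,H,D] q_used=0 → run C
t=9: queue=[C,A,G,H,D] q_used=1 → run C
t=10: queue=[A,G,H,D,C] q_used=0 → run A
t=11: queue=[A,G,H,D,C] q_used=1 → run A
t=12: queue=[G,H,D,C,A] q_used=0 → run G
t=13: queue=[G,H,D,C,A] q_used=1 → run G
t=14: queue=[H,D,C,A,G] q_used=0 → run H
t=15: queue=[H,D,C,A,G] q_used=1 → run H
t=16: queue=[D,C,A,G,H] q_used=0 → run D
t=17: queue=[D,C,A,G,H] q_used=1 → run D
t=18: queue=[C,A,G,H,D] q_used=0 → run C
t=19: queue=[C,A,G,H,D] q_used=1 → run C
t=20: queue=[A,G,H,D] q_used=0 → run A
t=21: queue=[A,G,H,D] q_used=1 → run A
t=22: queue=[G,H,D] q_used=0 → run G
t=23: queue=[G,H,D] q_used=1 → run G
t=24: queue=[H,D,G] q_used=0 → run H
t=25: queue=[D,G] q_used=0 → run D
t=26: queue=[D,G] q_used=1 → run D
t=27: queue=[G,D] q_used=0 → run G
t=28: queue=[D] q_used=0 → run D
t=29: queue=[D] q_used=1 → run D
t=30: (idle)
t=31: (idle)
t=32: (idle)
t=33: (idle)
t=34: (idle)
t=35: (idle)
t=36: (idle)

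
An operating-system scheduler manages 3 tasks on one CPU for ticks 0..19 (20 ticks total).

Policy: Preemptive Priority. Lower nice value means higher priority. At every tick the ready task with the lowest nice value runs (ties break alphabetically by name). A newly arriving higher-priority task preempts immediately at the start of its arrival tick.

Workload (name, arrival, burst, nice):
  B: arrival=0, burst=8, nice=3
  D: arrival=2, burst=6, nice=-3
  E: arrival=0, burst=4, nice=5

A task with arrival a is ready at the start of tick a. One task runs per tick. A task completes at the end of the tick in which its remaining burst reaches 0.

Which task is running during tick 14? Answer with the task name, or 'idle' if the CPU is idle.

t=0: ready={B,E} → run B
t=1: ready={B,E} → run B
t=2: ready={B,D,E} → run D
t=3: ready={B,D,E} → run D
t=4: ready={B,D,E} → run D
t=5: ready={B,D,E} → run D
t=6: ready={B,D,E} → run D
t=7: ready={B,D,E} → run D
t=8: ready={B,E} → run B
t=9: ready={B,E} → run B
t=10: ready={B,E} → run B
t=11: ready={B,E} → run B
t=12: ready={B,E} → run B
t=13: ready={B,E} → run B
t=14: ready={E} → run E
t=15: ready={E} → run E
t=16: ready={E} → run E
t=17: ready={E} → run E
t=18: (idle)
t=19: (idle)

running at tick 14 = E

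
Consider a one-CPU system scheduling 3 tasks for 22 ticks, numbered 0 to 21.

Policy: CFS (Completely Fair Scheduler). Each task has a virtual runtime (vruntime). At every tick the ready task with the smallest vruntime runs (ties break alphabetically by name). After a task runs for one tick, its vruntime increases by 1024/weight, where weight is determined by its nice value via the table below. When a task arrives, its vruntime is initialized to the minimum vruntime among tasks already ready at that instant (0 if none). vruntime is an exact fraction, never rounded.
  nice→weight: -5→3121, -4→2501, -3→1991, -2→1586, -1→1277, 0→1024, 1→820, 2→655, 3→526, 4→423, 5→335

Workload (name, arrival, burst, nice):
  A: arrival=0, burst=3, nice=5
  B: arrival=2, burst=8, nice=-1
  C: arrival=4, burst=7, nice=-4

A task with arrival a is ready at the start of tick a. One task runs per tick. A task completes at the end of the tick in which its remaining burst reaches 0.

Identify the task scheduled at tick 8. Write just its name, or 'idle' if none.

running at tick 8 = C

t=0: vr[A=0] → run A
t=1: vr[A=1024/335] → run A
t=2: vr[A=2048/335 B=2048/335] → run A
t=3: vr[B=2048/335] → run B
t=4: vr[B=2958336/427795 C=2958336/427795] → run B
t=5: vr[B=3301376/427795 C=2958336/427795] → run C
t=6: vr[B=3301376/427795 C=7836860416/1069915295] → run C
t=7: vr[B=3301376/427795 C=8274922496/1069915295] → run B
t=8: vr[B=3644416/427795 C=8274922496/1069915295] → run C
t=9: vr[B=3644416/427795 C=8712984576/1069915295] → run C
t=10: vr[B=3644416/427795 C=9151046656/1069915295] → run B
t=11: vr[B=3987456/427795 C=9151046656/1069915295] → run C
t=12: vr[B=3987456/427795 C=9589108736/1069915295] → run C
t=13: vr[B=3987456/427795 C=10027170816/1069915295] → run B
t=14: vr[B=4330496/427795 C=10027170816/1069915295] → run C
t=15: vr[B=4330496/427795] → run B
t=16: vr[B=4673536/427795] → run B
t=17: vr[B=5016576/427795] → run B
t=18: (idle)
t=19: (idle)
t=20: (idle)
t=21: (idle)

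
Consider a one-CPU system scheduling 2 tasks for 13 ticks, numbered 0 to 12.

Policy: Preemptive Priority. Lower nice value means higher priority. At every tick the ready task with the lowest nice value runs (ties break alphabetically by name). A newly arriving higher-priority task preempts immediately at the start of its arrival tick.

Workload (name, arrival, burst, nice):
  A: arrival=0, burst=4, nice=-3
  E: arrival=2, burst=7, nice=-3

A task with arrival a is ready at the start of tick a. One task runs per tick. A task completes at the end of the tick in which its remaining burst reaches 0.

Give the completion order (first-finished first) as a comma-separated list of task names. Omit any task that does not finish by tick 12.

completion order = A, E

t=0: ready={A} → run A
t=1: ready={A} → run A
t=2: ready={A,E} → run A
t=3: ready={A,E} → run A
t=4: ready={E} → run E
t=5: ready={E} → run E
t=6: ready={E} → run E
t=7: ready={E} → run E
t=8: ready={E} → run E
t=9: ready={E} → run E
t=10: ready={E} → run E
t=11: (idle)
t=12: (idle)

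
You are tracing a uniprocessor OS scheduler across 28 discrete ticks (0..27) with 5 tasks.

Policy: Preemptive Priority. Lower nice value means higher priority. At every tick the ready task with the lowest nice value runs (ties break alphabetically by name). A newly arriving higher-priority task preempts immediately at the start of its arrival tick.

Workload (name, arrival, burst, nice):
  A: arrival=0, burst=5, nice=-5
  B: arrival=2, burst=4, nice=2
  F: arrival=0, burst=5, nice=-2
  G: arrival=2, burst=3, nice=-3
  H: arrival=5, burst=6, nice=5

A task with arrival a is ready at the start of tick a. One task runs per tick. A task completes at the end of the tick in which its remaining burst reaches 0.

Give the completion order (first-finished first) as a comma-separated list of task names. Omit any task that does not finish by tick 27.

t=0: ready={A,F} → run A
t=1: ready={A,F} → run A
t=2: ready={A,B,F,G} → run A
t=3: ready={A,B,F,G} → run A
t=4: ready={A,B,F,G} → run A
t=5: ready={B,F,G,H} → run G
t=6: ready={B,F,G,H} → run G
t=7: ready={B,F,G,H} → run G
t=8: ready={B,F,H} → run F
t=9: ready={B,F,H} → run F
t=10: ready={B,F,H} → run F
t=11: ready={B,F,H} → run F
t=12: ready={B,F,H} → run F
t=13: ready={B,H} → run B
t=14: ready={B,H} → run B
t=15: ready={B,H} → run B
t=16: ready={B,H} → run B
t=17: ready={H} → run H
t=18: ready={H} → run H
t=19: ready={H} → run H
t=20: ready={H} → run H
t=21: ready={H} → run H
t=22: ready={H} → run H
t=23: (idle)
t=24: (idle)
t=25: (idle)
t=26: (idle)
t=27: (idle)

completion order = A, G, F, B, H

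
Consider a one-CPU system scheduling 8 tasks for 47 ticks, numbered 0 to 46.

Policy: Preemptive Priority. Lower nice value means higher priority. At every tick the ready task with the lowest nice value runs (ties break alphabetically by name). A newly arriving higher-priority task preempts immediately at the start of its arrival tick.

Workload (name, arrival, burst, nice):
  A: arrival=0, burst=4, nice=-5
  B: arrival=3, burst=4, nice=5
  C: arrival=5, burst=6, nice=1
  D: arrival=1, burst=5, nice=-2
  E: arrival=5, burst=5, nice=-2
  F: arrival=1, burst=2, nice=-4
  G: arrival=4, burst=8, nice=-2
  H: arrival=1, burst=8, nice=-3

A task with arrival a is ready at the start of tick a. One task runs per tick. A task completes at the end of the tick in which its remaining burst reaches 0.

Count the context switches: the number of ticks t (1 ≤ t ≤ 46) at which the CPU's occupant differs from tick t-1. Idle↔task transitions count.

t=0: ready={A} → run A
t=1: ready={A,D,F,H} → run A
t=2: ready={A,D,F,H} → run A
t=3: ready={A,B,D,F,H} → run A
t=4: ready={B,D,F,G,H} → run F
t=5: ready={B,C,D,E,F,G,H} → run F
t=6: ready={B,C,D,E,G,H} → run H
t=7: ready={B,C,D,E,G,H} → run H
t=8: ready={B,C,D,E,G,H} → run H
t=9: ready={B,C,D,E,G,H} → run H
t=10: ready={B,C,D,E,G,H} → run H
t=11: ready={B,C,D,E,G,H} → run H
t=12: ready={B,C,D,E,G,H} → run H
t=13: ready={B,C,D,E,G,H} → run H
t=14: ready={B,C,D,E,G} → run D
t=15: ready={B,C,D,E,G} → run D
t=16: ready={B,C,D,E,G} → run D
t=17: ready={B,C,D,E,G} → run D
t=18: ready={B,C,D,E,G} → run D
t=19: ready={B,C,E,G} → run E
t=20: ready={B,C,E,G} → run E
t=21: ready={B,C,E,G} → run E
t=22: ready={B,C,E,G} → run E
t=23: ready={B,C,E,G} → run E
t=24: ready={B,C,G} → run G
t=25: ready={B,C,G} → run G
t=26: ready={B,C,G} → run G
t=27: ready={B,C,G} → run G
t=28: ready={B,C,G} → run G
t=29: ready={B,C,G} → run G
t=30: ready={B,C,G} → run G
t=31: ready={B,C,G} → run G
t=32: ready={B,C} → run C
t=33: ready={B,C} → run C
t=34: ready={B,C} → run C
t=35: ready={B,C} → run C
t=36: ready={B,C} → run C
t=37: ready={B,C} → run C
t=38: ready={B} → run B
t=39: ready={B} → run B
t=40: ready={B} → run B
t=41: ready={B} → run B
t=42: (idle)
t=43: (idle)
t=44: (idle)
t=45: (idle)
t=46: (idle)

context switches = 8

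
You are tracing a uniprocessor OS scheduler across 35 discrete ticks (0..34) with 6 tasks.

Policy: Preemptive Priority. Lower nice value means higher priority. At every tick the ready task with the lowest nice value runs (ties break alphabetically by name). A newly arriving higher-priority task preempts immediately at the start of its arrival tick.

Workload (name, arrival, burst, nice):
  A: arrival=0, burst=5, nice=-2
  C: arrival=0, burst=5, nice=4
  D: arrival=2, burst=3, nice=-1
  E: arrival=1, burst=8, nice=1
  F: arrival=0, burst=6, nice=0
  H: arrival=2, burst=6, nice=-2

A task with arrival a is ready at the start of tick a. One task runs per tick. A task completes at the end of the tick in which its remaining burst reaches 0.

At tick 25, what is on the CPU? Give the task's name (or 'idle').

t=0: ready={A,C,F} → run A
t=1: ready={A,C,E,F} → run A
t=2: ready={A,C,D,E,F,H} → run A
t=3: ready={A,C,D,E,F,H} → run A
t=4: ready={A,C,D,E,F,H} → run A
t=5: ready={C,D,E,F,H} → run H
t=6: ready={C,D,E,F,H} → run H
t=7: ready={C,D,E,F,H} → run H
t=8: ready={C,D,E,F,H} → run H
t=9: ready={C,D,E,F,H} → run H
t=10: ready={C,D,E,F,H} → run H
t=11: ready={C,D,E,F} → run D
t=12: ready={C,D,E,F} → run D
t=13: ready={C,D,E,F} → run D
t=14: ready={C,E,F} → run F
t=15: ready={C,E,F} → run F
t=16: ready={C,E,F} → run F
t=17: ready={C,E,F} → run F
t=18: ready={C,E,F} → run F
t=19: ready={C,E,F} → run F
t=20: ready={C,E} → run E
t=21: ready={C,E} → run E
t=22: ready={C,E} → run E
t=23: ready={C,E} → run E
t=24: ready={C,E} → run E
t=25: ready={C,E} → run E
t=26: ready={C,E} → run E
t=27: ready={C,E} → run E
t=28: ready={C} → run C
t=29: ready={C} → run C
t=30: ready={C} → run C
t=31: ready={C} → run C
t=32: ready={C} → run C
t=33: (idle)
t=34: (idle)

running at tick 25 = E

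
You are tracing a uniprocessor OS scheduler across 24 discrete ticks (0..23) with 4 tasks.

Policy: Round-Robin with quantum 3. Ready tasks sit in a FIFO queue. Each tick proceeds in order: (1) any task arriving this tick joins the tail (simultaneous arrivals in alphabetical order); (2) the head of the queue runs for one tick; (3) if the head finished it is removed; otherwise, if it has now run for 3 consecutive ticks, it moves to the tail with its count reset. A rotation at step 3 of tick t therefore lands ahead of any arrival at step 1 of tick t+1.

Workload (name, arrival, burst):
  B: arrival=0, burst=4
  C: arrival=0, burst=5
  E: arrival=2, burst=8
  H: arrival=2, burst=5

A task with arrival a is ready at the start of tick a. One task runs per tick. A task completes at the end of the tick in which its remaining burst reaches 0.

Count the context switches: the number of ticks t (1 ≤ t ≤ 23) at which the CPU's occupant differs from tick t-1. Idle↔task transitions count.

t=0: queue=[B,C] q_used=0 → run B
t=1: queue=[B,C] q_used=1 → run B
t=2: queue=[B,C,E,H] q_used=2 → run B
t=3: queue=[C,E,H,B] q_used=0 → run C
t=4: queue=[C,E,H,B] q_used=1 → run C
t=5: queue=[C,E,H,B] q_used=2 → run C
t=6: queue=[E,H,B,C] q_used=0 → run E
t=7: queue=[E,H,B,C] q_used=1 → run E
t=8: queue=[E,H,B,C] q_used=2 → run E
t=9: queue=[H,B,C,E] q_used=0 → run H
t=10: queue=[H,B,C,E] q_used=1 → run H
t=11: queue=[H,B,C,E] q_used=2 → run H
t=12: queue=[B,C,E,H] q_used=0 → run B
t=13: queue=[C,E,H] q_used=0 → run C
t=14: queue=[C,E,H] q_used=1 → run C
t=15: queue=[E,H] q_used=0 → run E
t=16: queue=[E,H] q_used=1 → run E
t=17: queue=[E,H] q_used=2 → run E
t=18: queue=[H,E] q_used=0 → run H
t=19: queue=[H,E] q_used=1 → run H
t=20: queue=[E] q_used=0 → run E
t=21: queue=[E] q_used=1 → run E
t=22: (idle)
t=23: (idle)

context switches = 9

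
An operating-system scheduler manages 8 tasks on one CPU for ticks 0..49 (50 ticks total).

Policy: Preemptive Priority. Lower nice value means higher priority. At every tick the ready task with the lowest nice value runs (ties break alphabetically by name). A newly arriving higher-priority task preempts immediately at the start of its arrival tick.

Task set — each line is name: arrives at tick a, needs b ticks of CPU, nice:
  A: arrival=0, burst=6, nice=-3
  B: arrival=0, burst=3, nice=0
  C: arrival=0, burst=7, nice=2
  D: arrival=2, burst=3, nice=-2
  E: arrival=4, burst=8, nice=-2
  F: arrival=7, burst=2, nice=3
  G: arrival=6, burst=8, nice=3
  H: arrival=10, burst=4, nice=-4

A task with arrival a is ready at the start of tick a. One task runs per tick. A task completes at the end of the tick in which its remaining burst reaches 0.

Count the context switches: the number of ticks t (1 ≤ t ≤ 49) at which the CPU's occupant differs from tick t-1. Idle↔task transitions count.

t=0: ready={A,B,C} → run A
t=1: ready={A,B,C} → run A
t=2: ready={A,B,C,D} → run A
t=3: ready={A,B,C,D} → run A
t=4: ready={A,B,C,D,E} → run A
t=5: ready={A,B,C,D,E} → run A
t=6: ready={B,C,D,E,G} → run D
t=7: ready={B,C,D,E,F,G} → run D
t=8: ready={B,C,D,E,F,G} → run D
t=9: ready={B,C,E,F,G} → run E
t=10: ready={B,C,E,F,G,H} → run H
t=11: ready={B,C,E,F,G,H} → run H
t=12: ready={B,C,E,F,G,H} → run H
t=13: ready={B,C,E,F,G,H} → run H
t=14: ready={B,C,E,F,G} → run E
t=15: ready={B,C,E,F,G} → run E
t=16: ready={B,C,E,F,G} → run E
t=17: ready={B,C,E,F,G} → run E
t=18: ready={B,C,E,F,G} → run E
t=19: ready={B,C,E,F,G} → run E
t=20: ready={B,C,E,F,G} → run E
t=21: ready={B,C,F,G} → run B
t=22: ready={B,C,F,G} → run B
t=23: ready={B,C,F,G} → run B
t=24: ready={C,F,G} → run C
t=25: ready={C,F,G} → run C
t=26: ready={C,F,G} → run C
t=27: ready={C,F,G} → run C
t=28: ready={C,F,G} → run C
t=29: ready={C,F,G} → run C
t=30: ready={C,F,G} → run C
t=31: ready={F,G} → run F
t=32: ready={F,G} → run F
t=33: ready={G} → run G
t=34: ready={G} → run G
t=35: ready={G} → run G
t=36: ready={G} → run G
t=37: ready={G} → run G
t=38: ready={G} → run G
t=39: ready={G} → run G
t=40: ready={G} → run G
t=41: (idle)
t=42: (idle)
t=43: (idle)
t=44: (idle)
t=45: (idle)
t=46: (idle)
t=47: (idle)
t=48: (idle)
t=49: (idle)

context switches = 9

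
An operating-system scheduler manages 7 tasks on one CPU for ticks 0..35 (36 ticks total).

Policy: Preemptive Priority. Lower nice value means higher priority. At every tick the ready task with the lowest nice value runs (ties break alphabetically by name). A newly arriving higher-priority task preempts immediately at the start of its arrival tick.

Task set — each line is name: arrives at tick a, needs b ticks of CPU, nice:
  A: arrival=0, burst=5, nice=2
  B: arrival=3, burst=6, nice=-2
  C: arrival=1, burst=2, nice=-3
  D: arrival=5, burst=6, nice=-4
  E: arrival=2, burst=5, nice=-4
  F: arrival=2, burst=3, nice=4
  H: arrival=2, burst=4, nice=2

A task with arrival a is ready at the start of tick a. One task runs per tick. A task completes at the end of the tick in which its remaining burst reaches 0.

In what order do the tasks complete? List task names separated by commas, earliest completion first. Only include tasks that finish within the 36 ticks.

completion order = D, E, C, B, A, H, F

t=0: ready={A} → run A
t=1: ready={A,C} → run C
t=2: ready={A,C,E,F,H} → run E
t=3: ready={A,B,C,E,F,H} → run E
t=4: ready={A,B,C,E,F,H} → run E
t=5: ready={A,B,C,D,E,F,H} → run D
t=6: ready={A,B,C,D,E,F,H} → run D
t=7: ready={A,B,C,D,E,F,H} → run D
t=8: ready={A,B,C,D,E,F,H} → run D
t=9: ready={A,B,C,D,E,F,H} → run D
t=10: ready={A,B,C,D,E,F,H} → run D
t=11: ready={A,B,C,E,F,H} → run E
t=12: ready={A,B,C,E,F,H} → run E
t=13: ready={A,B,C,F,H} → run C
t=14: ready={A,B,F,H} → run B
t=15: ready={A,B,F,H} → run B
t=16: ready={A,B,F,H} → run B
t=17: ready={A,B,F,H} → run B
t=18: ready={A,B,F,H} → run B
t=19: ready={A,B,F,H} → run B
t=20: ready={A,F,H} → run A
t=21: ready={A,F,H} → run A
t=22: ready={A,F,H} → run A
t=23: ready={A,F,H} → run A
t=24: ready={F,H} → run H
t=25: ready={F,H} → run H
t=26: ready={F,H} → run H
t=27: ready={F,H} → run H
t=28: ready={F} → run F
t=29: ready={F} → run F
t=30: ready={F} → run F
t=31: (idle)
t=32: (idle)
t=33: (idle)
t=34: (idle)
t=35: (idle)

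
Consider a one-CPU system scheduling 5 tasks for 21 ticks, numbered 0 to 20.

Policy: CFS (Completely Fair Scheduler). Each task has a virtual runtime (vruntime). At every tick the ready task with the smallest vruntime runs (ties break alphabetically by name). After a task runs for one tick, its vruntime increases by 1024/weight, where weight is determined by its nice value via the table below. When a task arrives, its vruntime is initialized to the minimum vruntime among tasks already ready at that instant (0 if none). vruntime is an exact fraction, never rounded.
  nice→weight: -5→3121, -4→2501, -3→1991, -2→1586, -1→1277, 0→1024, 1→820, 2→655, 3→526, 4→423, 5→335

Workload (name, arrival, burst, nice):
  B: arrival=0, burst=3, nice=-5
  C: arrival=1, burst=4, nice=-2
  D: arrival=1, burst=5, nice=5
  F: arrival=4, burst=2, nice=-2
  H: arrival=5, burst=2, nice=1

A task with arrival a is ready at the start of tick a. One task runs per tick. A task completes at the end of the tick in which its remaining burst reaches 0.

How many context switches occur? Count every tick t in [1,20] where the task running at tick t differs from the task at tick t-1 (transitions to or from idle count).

t=0: vr[B=0] → run B
t=1: vr[B=1024/3121 C=1024/3121 D=1024/3121] → run B
t=2: vr[B=2048/3121 C=1024/3121 D=1024/3121] → run C
t=3: vr[B=2048/3121 C=2409984/2474953 D=1024/3121] → run D
t=4: vr[B=2048/3121 C=2409984/2474953 D=3538944/1045535 F=2048/3121] → run B
t=5: vr[C=2409984/2474953 D=3538944/1045535 F=2048/3121 H=2048/3121] → run F
t=6: vr[C=2409984/2474953 D=3538944/1045535 F=3222016/2474953 H=2048/3121] → run H
t=7: vr[C=2409984/2474953 D=3538944/1045535 F=3222016/2474953 H=1218816/639805] → run C
t=8: vr[C=4007936/2474953 D=3538944/1045535 F=3222016/2474953 H=1218816/639805] → run F
t=9: vr[C=4007936/2474953 D=3538944/1045535 H=1218816/639805] → run C
t=10: vr[C=5605888/2474953 D=3538944/1045535 H=1218816/639805] → run H
t=11: vr[C=5605888/2474953 D=3538944/1045535] → run C
t=12: vr[D=3538944/1045535] → run D
t=13: vr[D=6734848/1045535] → run D
t=14: vr[D=9930752/1045535] → run D
t=15: vr[D=13126656/1045535] → run D
t=16: (idle)
t=17: (idle)
t=18: (idle)
t=19: (idle)
t=20: (idle)

context switches = 12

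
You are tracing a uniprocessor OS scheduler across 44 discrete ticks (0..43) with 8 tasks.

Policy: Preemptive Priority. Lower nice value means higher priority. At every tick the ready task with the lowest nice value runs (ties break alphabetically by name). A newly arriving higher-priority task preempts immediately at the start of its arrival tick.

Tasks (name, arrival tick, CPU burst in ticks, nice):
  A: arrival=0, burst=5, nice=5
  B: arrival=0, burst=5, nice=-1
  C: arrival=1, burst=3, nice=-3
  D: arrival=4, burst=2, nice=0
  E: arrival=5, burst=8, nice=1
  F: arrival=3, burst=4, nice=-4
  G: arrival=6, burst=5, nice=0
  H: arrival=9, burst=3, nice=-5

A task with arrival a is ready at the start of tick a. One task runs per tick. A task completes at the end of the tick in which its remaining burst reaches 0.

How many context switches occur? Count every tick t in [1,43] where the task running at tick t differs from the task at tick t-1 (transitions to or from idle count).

t=0: ready={A,B} → run B
t=1: ready={A,B,C} → run C
t=2: ready={A,B,C} → run C
t=3: ready={A,B,C,F} → run F
t=4: ready={A,B,C,D,F} → run F
t=5: ready={A,B,C,D,E,F} → run F
t=6: ready={A,B,C,D,E,F,G} → run F
t=7: ready={A,B,C,D,E,G} → run C
t=8: ready={A,B,D,E,G} → run B
t=9: ready={A,B,D,E,G,H} → run H
t=10: ready={A,B,D,E,G,H} → run H
t=11: ready={A,B,D,E,G,H} → run H
t=12: ready={A,B,D,E,G} → run B
t=13: ready={A,B,D,E,G} → run B
t=14: ready={A,B,D,E,G} → run B
t=15: ready={A,D,E,G} → run D
t=16: ready={A,D,E,G} → run D
t=17: ready={A,E,G} → run G
t=18: ready={A,E,G} → run G
t=19: ready={A,E,G} → run G
t=20: ready={A,E,G} → run G
t=21: ready={A,E,G} → run G
t=22: ready={A,E} → run E
t=23: ready={A,E} → run E
t=24: ready={A,E} → run E
t=25: ready={A,E} → run E
t=26: ready={A,E} → run E
t=27: ready={A,E} → run E
t=28: ready={A,E} → run E
t=29: ready={A,E} → run E
t=30: ready={A} → run A
t=31: ready={A} → run A
t=32: ready={A} → run A
t=33: ready={A} → run A
t=34: ready={A} → run A
t=35: (idle)
t=36: (idle)
t=37: (idle)
t=38: (idle)
t=39: (idle)
t=40: (idle)
t=41: (idle)
t=42: (idle)
t=43: (idle)

context switches = 11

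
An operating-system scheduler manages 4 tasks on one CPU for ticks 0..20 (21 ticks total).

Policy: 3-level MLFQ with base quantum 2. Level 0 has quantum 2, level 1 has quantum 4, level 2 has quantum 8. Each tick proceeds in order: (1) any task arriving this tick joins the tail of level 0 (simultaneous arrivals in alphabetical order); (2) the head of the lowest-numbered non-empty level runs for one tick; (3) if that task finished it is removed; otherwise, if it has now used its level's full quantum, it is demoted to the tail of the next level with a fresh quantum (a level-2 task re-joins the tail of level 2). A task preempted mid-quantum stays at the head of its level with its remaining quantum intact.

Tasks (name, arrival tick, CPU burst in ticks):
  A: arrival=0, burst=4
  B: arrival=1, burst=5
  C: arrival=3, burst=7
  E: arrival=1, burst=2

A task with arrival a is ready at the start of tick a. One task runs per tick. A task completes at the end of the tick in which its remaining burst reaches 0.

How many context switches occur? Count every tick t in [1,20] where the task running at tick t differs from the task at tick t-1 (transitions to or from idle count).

t=0: L0/L1/L2 = A/-/- → run A
t=1: L0/L1/L2 = ABE/-/- → run A
t=2: L0/L1/L2 = BE/A/- → run B
t=3: L0/L1/L2 = BEC/A/- → run B
t=4: L0/L1/L2 = EC/AB/- → run E
t=5: L0/L1/L2 = EC/AB/- → run E
t=6: L0/L1/L2 = C/AB/- → run C
t=7: L0/L1/L2 = C/AB/- → run C
t=8: L0/L1/L2 = -/ABC/- → run A
t=9: L0/L1/L2 = -/ABC/- → run A
t=10: L0/L1/L2 = -/BC/- → run B
t=11: L0/L1/L2 = -/BC/- → run B
t=12: L0/L1/L2 = -/BC/- → run B
t=13: L0/L1/L2 = -/C/- → run C
t=14: L0/L1/L2 = -/C/- → run C
t=15: L0/L1/L2 = -/C/- → run C
t=16: L0/L1/L2 = -/C/- → run C
t=17: L0/L1/L2 = -/-/C → run C
t=18: (idle)
t=19: (idle)
t=20: (idle)

context switches = 7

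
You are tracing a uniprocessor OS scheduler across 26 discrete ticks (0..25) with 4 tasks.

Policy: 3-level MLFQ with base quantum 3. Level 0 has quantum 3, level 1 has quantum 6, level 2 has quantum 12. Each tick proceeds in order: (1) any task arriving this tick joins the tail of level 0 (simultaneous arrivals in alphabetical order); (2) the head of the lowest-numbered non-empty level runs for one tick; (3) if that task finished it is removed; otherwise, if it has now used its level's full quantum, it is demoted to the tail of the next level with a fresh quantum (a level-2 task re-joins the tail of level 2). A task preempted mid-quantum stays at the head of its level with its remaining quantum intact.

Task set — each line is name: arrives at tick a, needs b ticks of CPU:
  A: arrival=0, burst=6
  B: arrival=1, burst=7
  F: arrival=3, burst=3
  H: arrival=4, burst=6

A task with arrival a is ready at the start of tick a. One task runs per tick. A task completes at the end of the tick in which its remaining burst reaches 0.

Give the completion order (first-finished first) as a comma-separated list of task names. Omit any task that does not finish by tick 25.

completion order = F, A, B, H

t=0: L0/L1/L2 = A/-/- → run A
t=1: L0/L1/L2 = AB/-/- → run A
t=2: L0/L1/L2 = AB/-/- → run A
t=3: L0/L1/L2 = BF/A/- → run B
t=4: L0/L1/L2 = BFH/A/- → run B
t=5: L0/L1/L2 = BFH/A/- → run B
t=6: L0/L1/L2 = FH/AB/- → run F
t=7: L0/L1/L2 = FH/AB/- → run F
t=8: L0/L1/L2 = FH/AB/- → run F
t=9: L0/L1/L2 = H/AB/- → run H
t=10: L0/L1/L2 = H/AB/- → run H
t=11: L0/L1/L2 = H/AB/- → run H
t=12: L0/L1/L2 = -/ABH/- → run A
t=13: L0/L1/L2 = -/ABH/- → run A
t=14: L0/L1/L2 = -/ABH/- → run A
t=15: L0/L1/L2 = -/BH/- → run B
t=16: L0/L1/L2 = -/BH/- → run B
t=17: L0/L1/L2 = -/BH/- → run B
t=18: L0/L1/L2 = -/BH/- → run B
t=19: L0/L1/L2 = -/H/- → run H
t=20: L0/L1/L2 = -/H/- → run H
t=21: L0/L1/L2 = -/H/- → run H
t=22: (idle)
t=23: (idle)
t=24: (idle)
t=25: (idle)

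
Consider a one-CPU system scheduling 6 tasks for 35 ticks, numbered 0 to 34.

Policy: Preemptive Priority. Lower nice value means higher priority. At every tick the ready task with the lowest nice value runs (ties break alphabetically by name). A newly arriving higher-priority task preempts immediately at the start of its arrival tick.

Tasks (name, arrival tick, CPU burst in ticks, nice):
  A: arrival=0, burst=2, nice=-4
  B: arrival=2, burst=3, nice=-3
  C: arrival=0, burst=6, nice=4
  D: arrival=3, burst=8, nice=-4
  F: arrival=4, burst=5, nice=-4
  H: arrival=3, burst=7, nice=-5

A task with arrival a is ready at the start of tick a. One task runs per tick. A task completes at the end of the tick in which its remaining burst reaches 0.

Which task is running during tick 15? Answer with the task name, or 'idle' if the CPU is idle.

t=0: ready={A,C} → run A
t=1: ready={A,C} → run A
t=2: ready={B,C} → run B
t=3: ready={B,C,D,H} → run H
t=4: ready={B,C,D,F,H} → run H
t=5: ready={B,C,D,F,H} → run H
t=6: ready={B,C,D,F,H} → run H
t=7: ready={B,C,D,F,H} → run H
t=8: ready={B,C,D,F,H} → run H
t=9: ready={B,C,D,F,H} → run H
t=10: ready={B,C,D,F} → run D
t=11: ready={B,C,D,F} → run D
t=12: ready={B,C,D,F} → run D
t=13: ready={B,C,D,F} → run D
t=14: ready={B,C,D,F} → run D
t=15: ready={B,C,D,F} → run D
t=16: ready={B,C,D,F} → run D
t=17: ready={B,C,D,F} → run D
t=18: ready={B,C,F} → run F
t=19: ready={B,C,F} → run F
t=20: ready={B,C,F} → run F
t=21: ready={B,C,F} → run F
t=22: ready={B,C,F} → run F
t=23: ready={B,C} → run B
t=24: ready={B,C} → run B
t=25: ready={C} → run C
t=26: ready={C} → run C
t=27: ready={C} → run C
t=28: ready={C} → run C
t=29: ready={C} → run C
t=30: ready={C} → run C
t=31: (idle)
t=32: (idle)
t=33: (idle)
t=34: (idle)

running at tick 15 = D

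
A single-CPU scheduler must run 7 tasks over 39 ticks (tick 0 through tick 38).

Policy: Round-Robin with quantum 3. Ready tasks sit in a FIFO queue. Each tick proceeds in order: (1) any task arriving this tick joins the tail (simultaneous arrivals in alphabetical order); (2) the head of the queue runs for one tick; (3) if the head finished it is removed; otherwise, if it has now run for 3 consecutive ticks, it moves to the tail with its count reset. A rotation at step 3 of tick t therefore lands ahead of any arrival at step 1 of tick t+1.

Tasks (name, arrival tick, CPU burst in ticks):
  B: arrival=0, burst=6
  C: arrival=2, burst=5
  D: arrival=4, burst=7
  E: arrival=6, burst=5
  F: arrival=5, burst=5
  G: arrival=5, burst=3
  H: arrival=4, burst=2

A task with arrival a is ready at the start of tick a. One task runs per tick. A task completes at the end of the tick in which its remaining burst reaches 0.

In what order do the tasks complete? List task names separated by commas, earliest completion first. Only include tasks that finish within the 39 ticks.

completion order = B, H, G, C, F, E, D

t=0: queue=[B] q_used=0 → run B
t=1: queue=[B] q_used=1 → run B
t=2: queue=[B,C] q_used=2 → run B
t=3: queue=[C,B] q_used=0 → run C
t=4: queue=[C,B,D,H] q_used=1 → run C
t=5: queue=[C,B,D,H,F,G] q_used=2 → run C
t=6: queue=[B,D,H,F,G,C,E] q_used=0 → run B
t=7: queue=[B,D,H,F,G,C,E] q_used=1 → run B
t=8: queue=[B,D,H,F,G,C,E] q_used=2 → run B
t=9: queue=[D,H,F,G,C,E] q_used=0 → run D
t=10: queue=[D,H,F,G,C,E] q_used=1 → run D
t=11: queue=[D,H,F,G,C,E] q_used=2 → run D
t=12: queue=[H,F,G,C,E,D] q_used=0 → run H
t=13: queue=[H,F,G,C,E,D] q_used=1 → run H
t=14: queue=[F,G,C,E,D] q_used=0 → run F
t=15: queue=[F,G,C,E,D] q_used=1 → run F
t=16: queue=[F,G,C,E,D] q_used=2 → run F
t=17: queue=[G,C,E,D,F] q_used=0 → run G
t=18: queue=[G,C,E,D,F] q_used=1 → run G
t=19: queue=[G,C,E,D,F] q_used=2 → run G
t=20: queue=[C,E,D,F] q_used=0 → run C
t=21: queue=[C,E,D,F] q_used=1 → run C
t=22: queue=[E,D,F] q_used=0 → run E
t=23: queue=[E,D,F] q_used=1 → run E
t=24: queue=[E,D,F] q_used=2 → run E
t=25: queue=[D,F,E] q_used=0 → run D
t=26: queue=[D,F,E] q_used=1 → run D
t=27: queue=[D,F,E] q_used=2 → run D
t=28: queue=[F,E,D] q_used=0 → run F
t=29: queue=[F,E,D] q_used=1 → run F
t=30: queue=[E,D] q_used=0 → run E
t=31: queue=[E,D] q_used=1 → run E
t=32: queue=[D] q_used=0 → run D
t=33: (idle)
t=34: (idle)
t=35: (idle)
t=36: (idle)
t=37: (idle)
t=38: (idle)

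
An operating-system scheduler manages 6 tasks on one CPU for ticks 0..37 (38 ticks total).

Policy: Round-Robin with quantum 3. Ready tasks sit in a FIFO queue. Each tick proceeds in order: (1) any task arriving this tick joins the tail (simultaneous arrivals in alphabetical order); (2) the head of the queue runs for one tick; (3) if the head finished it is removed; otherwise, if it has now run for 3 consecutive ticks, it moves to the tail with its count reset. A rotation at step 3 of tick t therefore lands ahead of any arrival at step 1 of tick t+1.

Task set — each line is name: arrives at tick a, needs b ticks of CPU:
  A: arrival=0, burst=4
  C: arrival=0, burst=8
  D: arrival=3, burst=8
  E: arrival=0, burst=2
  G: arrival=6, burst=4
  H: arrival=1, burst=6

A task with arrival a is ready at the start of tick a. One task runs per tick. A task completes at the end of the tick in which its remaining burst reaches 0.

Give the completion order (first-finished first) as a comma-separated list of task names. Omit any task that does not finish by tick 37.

completion order = E, A, H, C, G, D

t=0: queue=[A,C,E] q_used=0 → run A
t=1: queue=[A,C,E,H] q_used=1 → run A
t=2: queue=[A,C,E,H] q_used=2 → run A
t=3: queue=[C,E,H,A,D] q_used=0 → run C
t=4: queue=[C,E,H,A,D] q_used=1 → run C
t=5: queue=[C,E,H,A,D] q_used=2 → run C
t=6: queue=[E,H,A,D,C,G] q_used=0 → run E
t=7: queue=[E,H,A,D,C,G] q_used=1 → run E
t=8: queue=[H,A,D,C,G] q_used=0 → run H
t=9: queue=[H,A,D,C,G] q_used=1 → run H
t=10: queue=[H,A,D,C,G] q_used=2 → run H
t=11: queue=[A,D,C,G,H] q_used=0 → run A
t=12: queue=[D,C,G,H] q_used=0 → run D
t=13: queue=[D,C,G,H] q_used=1 → run D
t=14: queue=[D,C,G,H] q_used=2 → run D
t=15: queue=[C,G,H,D] q_used=0 → run C
t=16: queue=[C,G,H,D] q_used=1 → run C
t=17: queue=[C,G,H,D] q_used=2 → run C
t=18: queue=[G,H,D,C] q_used=0 → run G
t=19: queue=[G,H,D,C] q_used=1 → run G
t=20: queue=[G,H,D,C] q_used=2 → run G
t=21: queue=[H,D,C,G] q_used=0 → run H
t=22: queue=[H,D,C,G] q_used=1 → run H
t=23: queue=[H,D,C,G] q_used=2 → run H
t=24: queue=[D,C,G] q_used=0 → run D
t=25: queue=[D,C,G] q_used=1 → run D
t=26: queue=[D,C,G] q_used=2 → run D
t=27: queue=[C,G,D] q_used=0 → run C
t=28: queue=[C,G,D] q_used=1 → run C
t=29: queue=[G,D] q_used=0 → run G
t=30: queue=[D] q_used=0 → run D
t=31: queue=[D] q_used=1 → run D
t=32: (idle)
t=33: (idle)
t=34: (idle)
t=35: (idle)
t=36: (idle)
t=37: (idle)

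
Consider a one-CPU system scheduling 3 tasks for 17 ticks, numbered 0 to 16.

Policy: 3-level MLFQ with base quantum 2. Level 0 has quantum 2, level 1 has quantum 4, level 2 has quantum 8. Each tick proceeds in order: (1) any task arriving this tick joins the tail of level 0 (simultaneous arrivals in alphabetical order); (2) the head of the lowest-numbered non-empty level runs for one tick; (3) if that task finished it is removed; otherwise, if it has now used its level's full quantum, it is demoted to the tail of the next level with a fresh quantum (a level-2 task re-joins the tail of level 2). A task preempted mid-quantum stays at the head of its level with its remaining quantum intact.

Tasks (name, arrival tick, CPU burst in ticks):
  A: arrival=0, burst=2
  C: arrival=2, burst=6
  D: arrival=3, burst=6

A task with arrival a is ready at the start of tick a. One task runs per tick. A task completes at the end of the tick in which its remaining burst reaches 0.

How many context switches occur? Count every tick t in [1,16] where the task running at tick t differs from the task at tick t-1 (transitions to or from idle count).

context switches = 5

t=0: L0/L1/L2 = A/-/- → run A
t=1: L0/L1/L2 = A/-/- → run A
t=2: L0/L1/L2 = C/-/- → run C
t=3: L0/L1/L2 = CD/-/- → run C
t=4: L0/L1/L2 = D/C/- → run D
t=5: L0/L1/L2 = D/C/- → run D
t=6: L0/L1/L2 = -/CD/- → run C
t=7: L0/L1/L2 = -/CD/- → run C
t=8: L0/L1/L2 = -/CD/- → run C
t=9: L0/L1/L2 = -/CD/- → run C
t=10: L0/L1/L2 = -/D/- → run D
t=11: L0/L1/L2 = -/D/- → run D
t=12: L0/L1/L2 = -/D/- → run D
t=13: L0/L1/L2 = -/D/- → run D
t=14: (idle)
t=15: (idle)
t=16: (idle)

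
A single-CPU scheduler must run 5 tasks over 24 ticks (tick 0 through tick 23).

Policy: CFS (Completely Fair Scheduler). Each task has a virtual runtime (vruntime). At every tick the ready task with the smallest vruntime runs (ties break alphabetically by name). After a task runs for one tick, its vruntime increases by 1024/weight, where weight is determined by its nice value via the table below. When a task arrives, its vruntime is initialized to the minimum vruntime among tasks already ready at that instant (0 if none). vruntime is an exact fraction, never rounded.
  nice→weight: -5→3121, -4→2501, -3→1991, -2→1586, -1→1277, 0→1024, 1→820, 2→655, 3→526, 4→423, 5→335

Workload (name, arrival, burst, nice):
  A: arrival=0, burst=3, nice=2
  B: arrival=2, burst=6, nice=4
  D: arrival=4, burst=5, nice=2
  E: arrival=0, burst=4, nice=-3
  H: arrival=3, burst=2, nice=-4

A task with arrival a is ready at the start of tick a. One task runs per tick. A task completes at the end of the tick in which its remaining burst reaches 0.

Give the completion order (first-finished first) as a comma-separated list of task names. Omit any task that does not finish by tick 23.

t=0: vr[A=0 E=0] → run A
t=1: vr[A=1024/655 E=0] → run E
t=2: vr[A=1024/655 B=1024/1991 E=1024/1991] → run B
t=3: vr[A=1024/655 B=2471936/842193 E=1024/1991 H=1024/1991] → run E
t=4: vr[A=1024/655 B=2471936/842193 D=1024/1991 E=2048/1991 H=1024/1991] → run D
t=5: vr[A=1024/655 B=2471936/842193 D=2709504/1304105 E=2048/1991 H=1024/1991] → run H
t=6: vr[A=1024/655 B=2471936/842193 D=2709504/1304105 E=2048/1991 H=4599808/4979491] → run H
t=7: vr[A=1024/655 B=2471936/842193 D=2709504/1304105 E=2048/1991] → run E
t=8: vr[A=1024/655 B=2471936/842193 D=2709504/1304105 E=3072/1991] → run E
t=9: vr[A=1024/655 B=2471936/842193 D=2709504/1304105] → run A
t=10: vr[A=2048/655 B=2471936/842193 D=2709504/1304105] → run D
t=11: vr[A=2048/655 B=2471936/842193 D=4748288/1304105] → run B
t=12: vr[A=2048/655 B=4510720/842193 D=4748288/1304105] → run A
t=13: vr[B=4510720/842193 D=4748288/1304105] → run D
t=14: vr[B=4510720/842193 D=6787072/1304105] → run D
t=15: vr[B=4510720/842193 D=8825856/1304105] → run B
t=16: vr[B=2183168/280731 D=8825856/1304105] → run D
t=17: vr[B=2183168/280731] → run B
t=18: vr[B=8588288/842193] → run B
t=19: vr[B=10627072/842193] → run B
t=20: (idle)
t=21: (idle)
t=22: (idle)
t=23: (idle)

completion order = H, E, A, D, B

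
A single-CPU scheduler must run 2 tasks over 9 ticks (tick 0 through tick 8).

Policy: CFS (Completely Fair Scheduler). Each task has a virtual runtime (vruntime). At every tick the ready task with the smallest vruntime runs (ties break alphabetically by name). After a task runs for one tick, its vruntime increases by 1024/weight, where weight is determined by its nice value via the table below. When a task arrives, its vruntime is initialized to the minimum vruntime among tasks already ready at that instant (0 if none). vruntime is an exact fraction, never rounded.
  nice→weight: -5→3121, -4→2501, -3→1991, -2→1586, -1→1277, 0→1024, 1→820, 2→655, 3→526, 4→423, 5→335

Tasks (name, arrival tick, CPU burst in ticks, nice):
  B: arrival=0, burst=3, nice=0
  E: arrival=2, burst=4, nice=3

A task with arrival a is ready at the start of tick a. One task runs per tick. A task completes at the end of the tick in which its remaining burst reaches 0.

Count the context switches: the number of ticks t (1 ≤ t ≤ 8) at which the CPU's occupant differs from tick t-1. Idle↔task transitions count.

context switches = 2

t=0: vr[B=0] → run B
t=1: vr[B=1] → run B
t=2: vr[B=2 E=2] → run B
t=3: vr[E=2] → run E
t=4: vr[E=1038/263] → run E
t=5: vr[E=1550/263] → run E
t=6: vr[E=2062/263] → run E
t=7: (idle)
t=8: (idle)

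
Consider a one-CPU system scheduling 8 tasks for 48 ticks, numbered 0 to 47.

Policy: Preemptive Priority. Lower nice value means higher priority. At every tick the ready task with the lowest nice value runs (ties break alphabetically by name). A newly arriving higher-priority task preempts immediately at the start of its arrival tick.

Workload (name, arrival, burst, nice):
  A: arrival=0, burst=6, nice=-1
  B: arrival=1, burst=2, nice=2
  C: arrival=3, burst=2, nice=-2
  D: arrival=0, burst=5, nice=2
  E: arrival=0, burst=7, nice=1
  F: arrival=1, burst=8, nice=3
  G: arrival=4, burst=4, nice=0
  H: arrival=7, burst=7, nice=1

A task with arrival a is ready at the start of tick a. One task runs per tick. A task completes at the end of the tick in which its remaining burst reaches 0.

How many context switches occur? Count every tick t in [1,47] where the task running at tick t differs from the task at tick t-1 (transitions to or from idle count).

context switches = 9

t=0: ready={A,D,E} → run A
t=1: ready={A,B,D,E,F} → run A
t=2: ready={A,B,D,E,F} → run A
t=3: ready={A,B,C,D,E,F} → run C
t=4: ready={A,B,C,D,E,F,G} → run C
t=5: ready={A,B,D,E,F,G} → run A
t=6: ready={A,B,D,E,F,G} → run A
t=7: ready={A,B,D,E,F,G,H} → run A
t=8: ready={B,D,E,F,G,H} → run G
t=9: ready={B,D,E,F,G,H} → run G
t=10: ready={B,D,E,F,G,H} → run G
t=11: ready={B,D,E,F,G,H} → run G
t=12: ready={B,D,E,F,H} → run E
t=13: ready={B,D,E,F,H} → run E
t=14: ready={B,D,E,F,H} → run E
t=15: ready={B,D,E,F,H} → run E
t=16: ready={B,D,E,F,H} → run E
t=17: ready={B,D,E,F,H} → run E
t=18: ready={B,D,E,F,H} → run E
t=19: ready={B,D,F,H} → run H
t=20: ready={B,D,F,H} → run H
t=21: ready={B,D,F,H} → run H
t=22: ready={B,D,F,H} → run H
t=23: ready={B,D,F,H} → run H
t=24: ready={B,D,F,H} → run H
t=25: ready={B,D,F,H} → run H
t=26: ready={B,D,F} → run B
t=27: ready={B,D,F} → run B
t=28: ready={D,F} → run D
t=29: ready={D,F} → run D
t=30: ready={D,F} → run D
t=31: ready={D,F} → run D
t=32: ready={D,F} → run D
t=33: ready={F} → run F
t=34: ready={F} → run F
t=35: ready={F} → run F
t=36: ready={F} → run F
t=37: ready={F} → run F
t=38: ready={F} → run F
t=39: ready={F} → run F
t=40: ready={F} → run F
t=41: (idle)
t=42: (idle)
t=43: (idle)
t=44: (idle)
t=45: (idle)
t=46: (idle)
t=47: (idle)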